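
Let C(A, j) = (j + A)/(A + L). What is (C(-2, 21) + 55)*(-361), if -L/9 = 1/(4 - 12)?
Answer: -84113/7 ≈ -12016.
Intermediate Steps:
L = 9/8 (L = -9/(4 - 12) = -9/(-8) = -9*(-⅛) = 9/8 ≈ 1.1250)
C(A, j) = (A + j)/(9/8 + A) (C(A, j) = (j + A)/(A + 9/8) = (A + j)/(9/8 + A))
(C(-2, 21) + 55)*(-361) = (8*(-2 + 21)/(9 + 8*(-2)) + 55)*(-361) = (8*19/(9 - 16) + 55)*(-361) = (8*19/(-7) + 55)*(-361) = (8*(-⅐)*19 + 55)*(-361) = (-152/7 + 55)*(-361) = (233/7)*(-361) = -84113/7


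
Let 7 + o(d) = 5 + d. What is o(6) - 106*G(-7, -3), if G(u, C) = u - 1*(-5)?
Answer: 216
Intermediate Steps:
G(u, C) = 5 + u (G(u, C) = u + 5 = 5 + u)
o(d) = -2 + d (o(d) = -7 + (5 + d) = -2 + d)
o(6) - 106*G(-7, -3) = (-2 + 6) - 106*(5 - 7) = 4 - 106*(-2) = 4 + 212 = 216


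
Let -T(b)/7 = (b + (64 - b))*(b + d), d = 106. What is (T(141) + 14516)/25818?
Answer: -48070/12909 ≈ -3.7238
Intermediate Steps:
T(b) = -47488 - 448*b (T(b) = -7*(b + (64 - b))*(b + 106) = -448*(106 + b) = -7*(6784 + 64*b) = -47488 - 448*b)
(T(141) + 14516)/25818 = ((-47488 - 448*141) + 14516)/25818 = ((-47488 - 63168) + 14516)*(1/25818) = (-110656 + 14516)*(1/25818) = -96140*1/25818 = -48070/12909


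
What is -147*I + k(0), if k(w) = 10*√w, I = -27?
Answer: 3969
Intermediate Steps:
-147*I + k(0) = -147*(-27) + 10*√0 = 3969 + 10*0 = 3969 + 0 = 3969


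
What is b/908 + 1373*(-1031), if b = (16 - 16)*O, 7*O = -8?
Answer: -1415563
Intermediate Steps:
O = -8/7 (O = (⅐)*(-8) = -8/7 ≈ -1.1429)
b = 0 (b = (16 - 16)*(-8/7) = 0*(-8/7) = 0)
b/908 + 1373*(-1031) = 0/908 + 1373*(-1031) = 0*(1/908) - 1415563 = 0 - 1415563 = -1415563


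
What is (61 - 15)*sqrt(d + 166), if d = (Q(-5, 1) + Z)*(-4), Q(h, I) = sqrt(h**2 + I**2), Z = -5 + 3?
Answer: 46*sqrt(174 - 4*sqrt(26)) ≈ 570.11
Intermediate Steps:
Z = -2
Q(h, I) = sqrt(I**2 + h**2)
d = 8 - 4*sqrt(26) (d = (sqrt(1**2 + (-5)**2) - 2)*(-4) = (sqrt(1 + 25) - 2)*(-4) = (sqrt(26) - 2)*(-4) = (-2 + sqrt(26))*(-4) = 8 - 4*sqrt(26) ≈ -12.396)
(61 - 15)*sqrt(d + 166) = (61 - 15)*sqrt((8 - 4*sqrt(26)) + 166) = 46*sqrt(174 - 4*sqrt(26))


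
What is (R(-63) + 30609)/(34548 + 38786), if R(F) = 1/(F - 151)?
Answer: 6550325/15693476 ≈ 0.41739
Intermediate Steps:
R(F) = 1/(-151 + F)
(R(-63) + 30609)/(34548 + 38786) = (1/(-151 - 63) + 30609)/(34548 + 38786) = (1/(-214) + 30609)/73334 = (-1/214 + 30609)*(1/73334) = (6550325/214)*(1/73334) = 6550325/15693476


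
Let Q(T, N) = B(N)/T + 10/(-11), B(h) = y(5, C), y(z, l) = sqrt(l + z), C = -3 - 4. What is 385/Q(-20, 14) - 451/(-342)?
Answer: -50660797/120726 + 465850*I*sqrt(2)/20121 ≈ -419.63 + 32.742*I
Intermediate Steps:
C = -7
B(h) = I*sqrt(2) (B(h) = sqrt(-7 + 5) = sqrt(-2) = I*sqrt(2))
Q(T, N) = -10/11 + I*sqrt(2)/T (Q(T, N) = (I*sqrt(2))/T + 10/(-11) = I*sqrt(2)/T + 10*(-1/11) = I*sqrt(2)/T - 10/11 = -10/11 + I*sqrt(2)/T)
385/Q(-20, 14) - 451/(-342) = 385/(-10/11 + I*sqrt(2)/(-20)) - 451/(-342) = 385/(-10/11 + I*sqrt(2)*(-1/20)) - 451*(-1/342) = 385/(-10/11 - I*sqrt(2)/20) + 451/342 = 451/342 + 385/(-10/11 - I*sqrt(2)/20)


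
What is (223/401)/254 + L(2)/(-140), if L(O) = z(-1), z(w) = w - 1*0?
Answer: 66537/7129780 ≈ 0.0093323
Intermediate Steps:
z(w) = w (z(w) = w + 0 = w)
L(O) = -1
(223/401)/254 + L(2)/(-140) = (223/401)/254 - 1/(-140) = (223*(1/401))*(1/254) - 1*(-1/140) = (223/401)*(1/254) + 1/140 = 223/101854 + 1/140 = 66537/7129780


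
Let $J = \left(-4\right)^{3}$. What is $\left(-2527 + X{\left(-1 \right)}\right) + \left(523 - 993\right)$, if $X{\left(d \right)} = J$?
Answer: $-3061$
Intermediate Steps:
$J = -64$
$X{\left(d \right)} = -64$
$\left(-2527 + X{\left(-1 \right)}\right) + \left(523 - 993\right) = \left(-2527 - 64\right) + \left(523 - 993\right) = -2591 - 470 = -3061$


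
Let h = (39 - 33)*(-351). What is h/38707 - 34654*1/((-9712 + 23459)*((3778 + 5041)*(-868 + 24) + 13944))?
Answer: -107542721735383/1976582189019334 ≈ -0.054408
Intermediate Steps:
h = -2106 (h = 6*(-351) = -2106)
h/38707 - 34654*1/((-9712 + 23459)*((3778 + 5041)*(-868 + 24) + 13944)) = -2106/38707 - 34654*1/((-9712 + 23459)*((3778 + 5041)*(-868 + 24) + 13944)) = -2106*1/38707 - 34654*1/(13747*(8819*(-844) + 13944)) = -2106/38707 - 34654*1/(13747*(-7443236 + 13944)) = -2106/38707 - 34654/(13747*(-7429292)) = -2106/38707 - 34654/(-102130477124) = -2106/38707 - 34654*(-1/102130477124) = -2106/38707 + 17327/51065238562 = -107542721735383/1976582189019334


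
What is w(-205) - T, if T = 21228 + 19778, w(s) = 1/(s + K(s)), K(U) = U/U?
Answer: -8365225/204 ≈ -41006.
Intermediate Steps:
K(U) = 1
w(s) = 1/(1 + s) (w(s) = 1/(s + 1) = 1/(1 + s))
T = 41006
w(-205) - T = 1/(1 - 205) - 1*41006 = 1/(-204) - 41006 = -1/204 - 41006 = -8365225/204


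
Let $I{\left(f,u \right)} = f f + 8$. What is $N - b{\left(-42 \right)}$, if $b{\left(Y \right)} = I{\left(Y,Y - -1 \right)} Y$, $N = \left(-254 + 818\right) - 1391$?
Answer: $73597$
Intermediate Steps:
$I{\left(f,u \right)} = 8 + f^{2}$ ($I{\left(f,u \right)} = f^{2} + 8 = 8 + f^{2}$)
$N = -827$ ($N = 564 - 1391 = -827$)
$b{\left(Y \right)} = Y \left(8 + Y^{2}\right)$ ($b{\left(Y \right)} = \left(8 + Y^{2}\right) Y = Y \left(8 + Y^{2}\right)$)
$N - b{\left(-42 \right)} = -827 - - 42 \left(8 + \left(-42\right)^{2}\right) = -827 - - 42 \left(8 + 1764\right) = -827 - \left(-42\right) 1772 = -827 - -74424 = -827 + 74424 = 73597$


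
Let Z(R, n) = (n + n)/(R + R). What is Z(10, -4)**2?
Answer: 4/25 ≈ 0.16000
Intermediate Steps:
Z(R, n) = n/R (Z(R, n) = (2*n)/((2*R)) = (2*n)*(1/(2*R)) = n/R)
Z(10, -4)**2 = (-4/10)**2 = (-4*1/10)**2 = (-2/5)**2 = 4/25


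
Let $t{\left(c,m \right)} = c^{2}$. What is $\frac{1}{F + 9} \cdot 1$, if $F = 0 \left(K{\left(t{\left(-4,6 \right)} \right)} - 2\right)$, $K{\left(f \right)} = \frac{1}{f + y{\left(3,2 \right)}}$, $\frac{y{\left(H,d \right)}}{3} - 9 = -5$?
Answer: $\frac{1}{9} \approx 0.11111$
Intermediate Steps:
$y{\left(H,d \right)} = 12$ ($y{\left(H,d \right)} = 27 + 3 \left(-5\right) = 27 - 15 = 12$)
$K{\left(f \right)} = \frac{1}{12 + f}$ ($K{\left(f \right)} = \frac{1}{f + 12} = \frac{1}{12 + f}$)
$F = 0$ ($F = 0 \left(\frac{1}{12 + \left(-4\right)^{2}} - 2\right) = 0 \left(\frac{1}{12 + 16} - 2\right) = 0 \left(\frac{1}{28} - 2\right) = 0 \left(- \frac{55}{28}\right) = 0$)
$\frac{1}{F + 9} \cdot 1 = \frac{1}{0 + 9} \cdot 1 = \frac{1}{9} \cdot 1 = \frac{1}{9}$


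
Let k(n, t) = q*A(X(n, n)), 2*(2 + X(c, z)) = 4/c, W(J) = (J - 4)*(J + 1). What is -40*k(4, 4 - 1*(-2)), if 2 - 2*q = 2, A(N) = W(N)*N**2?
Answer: 0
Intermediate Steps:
W(J) = (1 + J)*(-4 + J) (W(J) = (-4 + J)*(1 + J) = (1 + J)*(-4 + J))
X(c, z) = -2 + 2/c (X(c, z) = -2 + (4/c)/2 = -2 + 2/c)
A(N) = N**2*(-4 + N**2 - 3*N) (A(N) = (-4 + N**2 - 3*N)*N**2 = N**2*(-4 + N**2 - 3*N))
q = 0 (q = 1 - 1/2*2 = 1 - 1 = 0)
k(n, t) = 0 (k(n, t) = 0*((-2 + 2/n)**2*(-4 + (-2 + 2/n)**2 - 3*(-2 + 2/n))) = 0*((-2 + 2/n)**2*(-4 + (-2 + 2/n)**2 + (6 - 6/n))) = 0*((-2 + 2/n)**2*(2 + (-2 + 2/n)**2 - 6/n)) = 0)
-40*k(4, 4 - 1*(-2)) = -40*0 = 0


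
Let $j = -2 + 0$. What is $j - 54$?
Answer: $-56$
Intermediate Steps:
$j = -2$
$j - 54 = -2 - 54 = -56$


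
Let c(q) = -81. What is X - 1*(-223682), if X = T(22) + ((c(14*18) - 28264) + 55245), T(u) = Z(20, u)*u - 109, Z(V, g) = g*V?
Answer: 260153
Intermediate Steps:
Z(V, g) = V*g
T(u) = -109 + 20*u² (T(u) = (20*u)*u - 109 = 20*u² - 109 = -109 + 20*u²)
X = 36471 (X = (-109 + 20*22²) + ((-81 - 28264) + 55245) = (-109 + 20*484) + (-28345 + 55245) = (-109 + 9680) + 26900 = 9571 + 26900 = 36471)
X - 1*(-223682) = 36471 - 1*(-223682) = 36471 + 223682 = 260153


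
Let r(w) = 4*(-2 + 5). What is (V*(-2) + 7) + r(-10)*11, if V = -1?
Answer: 141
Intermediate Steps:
r(w) = 12 (r(w) = 4*3 = 12)
(V*(-2) + 7) + r(-10)*11 = (-1*(-2) + 7) + 12*11 = (2 + 7) + 132 = 9 + 132 = 141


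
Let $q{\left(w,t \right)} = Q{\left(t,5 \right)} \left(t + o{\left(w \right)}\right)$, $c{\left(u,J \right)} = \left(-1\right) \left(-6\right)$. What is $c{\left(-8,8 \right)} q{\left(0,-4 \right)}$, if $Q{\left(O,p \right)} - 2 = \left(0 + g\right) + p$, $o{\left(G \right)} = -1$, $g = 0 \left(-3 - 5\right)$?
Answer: $-210$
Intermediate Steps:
$g = 0$ ($g = 0 \left(-8\right) = 0$)
$Q{\left(O,p \right)} = 2 + p$ ($Q{\left(O,p \right)} = 2 + \left(\left(0 + 0\right) + p\right) = 2 + \left(0 + p\right) = 2 + p$)
$c{\left(u,J \right)} = 6$
$q{\left(w,t \right)} = -7 + 7 t$ ($q{\left(w,t \right)} = \left(2 + 5\right) \left(t - 1\right) = 7 \left(-1 + t\right) = -7 + 7 t$)
$c{\left(-8,8 \right)} q{\left(0,-4 \right)} = 6 \left(-7 + 7 \left(-4\right)\right) = 6 \left(-7 - 28\right) = 6 \left(-35\right) = -210$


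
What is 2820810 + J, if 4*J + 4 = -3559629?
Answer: 7723607/4 ≈ 1.9309e+6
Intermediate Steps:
J = -3559633/4 (J = -1 + (¼)*(-3559629) = -1 - 3559629/4 = -3559633/4 ≈ -8.8991e+5)
2820810 + J = 2820810 - 3559633/4 = 7723607/4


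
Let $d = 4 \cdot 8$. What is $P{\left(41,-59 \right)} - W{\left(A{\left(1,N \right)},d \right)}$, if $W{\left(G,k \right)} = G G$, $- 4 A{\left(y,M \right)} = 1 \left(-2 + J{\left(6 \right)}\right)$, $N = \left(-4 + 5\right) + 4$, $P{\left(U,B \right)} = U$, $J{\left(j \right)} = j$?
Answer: $40$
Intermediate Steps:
$N = 5$ ($N = 1 + 4 = 5$)
$A{\left(y,M \right)} = -1$ ($A{\left(y,M \right)} = - \frac{1 \left(-2 + 6\right)}{4} = - \frac{1 \cdot 4}{4} = \left(- \frac{1}{4}\right) 4 = -1$)
$d = 32$
$W{\left(G,k \right)} = G^{2}$
$P{\left(41,-59 \right)} - W{\left(A{\left(1,N \right)},d \right)} = 41 - \left(-1\right)^{2} = 41 - 1 = 40$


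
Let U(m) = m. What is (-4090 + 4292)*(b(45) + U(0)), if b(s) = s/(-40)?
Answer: -909/4 ≈ -227.25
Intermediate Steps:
b(s) = -s/40 (b(s) = s*(-1/40) = -s/40)
(-4090 + 4292)*(b(45) + U(0)) = (-4090 + 4292)*(-1/40*45 + 0) = 202*(-9/8 + 0) = 202*(-9/8) = -909/4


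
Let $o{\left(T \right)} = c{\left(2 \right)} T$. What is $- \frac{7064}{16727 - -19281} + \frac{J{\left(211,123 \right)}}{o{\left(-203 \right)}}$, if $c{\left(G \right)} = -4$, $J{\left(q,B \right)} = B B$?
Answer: $\frac{9625519}{522116} \approx 18.436$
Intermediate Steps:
$J{\left(q,B \right)} = B^{2}$
$o{\left(T \right)} = - 4 T$
$- \frac{7064}{16727 - -19281} + \frac{J{\left(211,123 \right)}}{o{\left(-203 \right)}} = - \frac{7064}{16727 - -19281} + \frac{123^{2}}{\left(-4\right) \left(-203\right)} = - \frac{7064}{16727 + 19281} + \frac{15129}{812} = - \frac{7064}{36008} + 15129 \cdot \frac{1}{812} = \left(-7064\right) \frac{1}{36008} + \frac{15129}{812} = - \frac{883}{4501} + \frac{15129}{812} = \frac{9625519}{522116}$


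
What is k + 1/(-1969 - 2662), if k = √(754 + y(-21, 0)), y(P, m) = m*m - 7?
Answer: -1/4631 + 3*√83 ≈ 27.331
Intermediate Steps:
y(P, m) = -7 + m² (y(P, m) = m² - 7 = -7 + m²)
k = 3*√83 (k = √(754 + (-7 + 0²)) = √(754 + (-7 + 0)) = √(754 - 7) = √747 = 3*√83 ≈ 27.331)
k + 1/(-1969 - 2662) = 3*√83 + 1/(-1969 - 2662) = 3*√83 + 1/(-4631) = 3*√83 - 1/4631 = -1/4631 + 3*√83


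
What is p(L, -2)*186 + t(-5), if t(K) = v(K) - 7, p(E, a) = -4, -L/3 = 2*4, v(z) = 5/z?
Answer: -752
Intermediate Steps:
L = -24 (L = -6*4 = -3*8 = -24)
t(K) = -7 + 5/K (t(K) = 5/K - 7 = -7 + 5/K)
p(L, -2)*186 + t(-5) = -4*186 + (-7 + 5/(-5)) = -744 + (-7 + 5*(-1/5)) = -744 + (-7 - 1) = -744 - 8 = -752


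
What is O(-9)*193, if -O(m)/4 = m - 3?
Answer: 9264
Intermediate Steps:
O(m) = 12 - 4*m (O(m) = -4*(m - 3) = -4*(-3 + m) = 12 - 4*m)
O(-9)*193 = (12 - 4*(-9))*193 = (12 + 36)*193 = 48*193 = 9264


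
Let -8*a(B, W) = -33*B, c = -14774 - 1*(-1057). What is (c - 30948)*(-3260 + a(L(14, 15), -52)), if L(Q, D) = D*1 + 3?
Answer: 569166095/4 ≈ 1.4229e+8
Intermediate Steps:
c = -13717 (c = -14774 + 1057 = -13717)
L(Q, D) = 3 + D (L(Q, D) = D + 3 = 3 + D)
a(B, W) = 33*B/8 (a(B, W) = -(-33)*B/8 = 33*B/8)
(c - 30948)*(-3260 + a(L(14, 15), -52)) = (-13717 - 30948)*(-3260 + 33*(3 + 15)/8) = -44665*(-3260 + (33/8)*18) = -44665*(-3260 + 297/4) = -44665*(-12743/4) = 569166095/4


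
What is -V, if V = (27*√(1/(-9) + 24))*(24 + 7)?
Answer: -279*√215 ≈ -4090.9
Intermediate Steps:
V = 279*√215 (V = (27*√(-⅑ + 24))*31 = (27*√(215/9))*31 = (27*(√215/3))*31 = (9*√215)*31 = 279*√215 ≈ 4090.9)
-V = -279*√215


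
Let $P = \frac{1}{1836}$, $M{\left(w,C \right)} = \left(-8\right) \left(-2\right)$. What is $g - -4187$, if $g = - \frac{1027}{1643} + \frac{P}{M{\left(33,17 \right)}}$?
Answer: $\frac{202054416107}{48264768} \approx 4186.4$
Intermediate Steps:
$M{\left(w,C \right)} = 16$
$P = \frac{1}{1836} \approx 0.00054466$
$g = - \frac{30167509}{48264768}$ ($g = - \frac{1027}{1643} + \frac{1}{1836 \cdot 16} = \left(-1027\right) \frac{1}{1643} + \frac{1}{1836} \cdot \frac{1}{16} = - \frac{1027}{1643} + \frac{1}{29376} = - \frac{30167509}{48264768} \approx -0.62504$)
$g - -4187 = - \frac{30167509}{48264768} - -4187 = - \frac{30167509}{48264768} + 4187 = \frac{202054416107}{48264768}$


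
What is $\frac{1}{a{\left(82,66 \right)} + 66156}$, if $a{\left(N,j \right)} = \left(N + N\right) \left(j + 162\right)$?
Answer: $\frac{1}{103548} \approx 9.6573 \cdot 10^{-6}$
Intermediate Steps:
$a{\left(N,j \right)} = 2 N \left(162 + j\right)$
$\frac{1}{a{\left(82,66 \right)} + 66156} = \frac{1}{2 \cdot 82 \left(162 + 66\right) + 66156} = \frac{1}{2 \cdot 82 \cdot 228 + 66156} = \frac{1}{37392 + 66156} = \frac{1}{103548}$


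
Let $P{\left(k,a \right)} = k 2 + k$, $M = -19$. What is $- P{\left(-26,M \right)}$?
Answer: $78$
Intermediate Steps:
$P{\left(k,a \right)} = 3 k$ ($P{\left(k,a \right)} = 2 k + k = 3 k$)
$- P{\left(-26,M \right)} = - 3 \left(-26\right) = \left(-1\right) \left(-78\right) = 78$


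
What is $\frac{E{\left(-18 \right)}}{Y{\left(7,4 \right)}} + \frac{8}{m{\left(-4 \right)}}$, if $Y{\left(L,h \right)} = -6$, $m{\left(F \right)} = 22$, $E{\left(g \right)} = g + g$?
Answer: $\frac{70}{11} \approx 6.3636$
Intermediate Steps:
$E{\left(g \right)} = 2 g$
$\frac{E{\left(-18 \right)}}{Y{\left(7,4 \right)}} + \frac{8}{m{\left(-4 \right)}} = \frac{2 \left(-18\right)}{-6} + \frac{8}{22} = \left(-36\right) \left(- \frac{1}{6}\right) + 8 \cdot \frac{1}{22} = 6 + \frac{4}{11} = \frac{70}{11}$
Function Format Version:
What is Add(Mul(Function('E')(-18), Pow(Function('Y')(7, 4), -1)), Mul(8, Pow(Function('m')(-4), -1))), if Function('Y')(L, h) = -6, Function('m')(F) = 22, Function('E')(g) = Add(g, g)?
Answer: Rational(70, 11) ≈ 6.3636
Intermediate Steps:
Function('E')(g) = Mul(2, g)
Add(Mul(Function('E')(-18), Pow(Function('Y')(7, 4), -1)), Mul(8, Pow(Function('m')(-4), -1))) = Add(Mul(Mul(2, -18), Pow(-6, -1)), Mul(8, Pow(22, -1))) = Add(Mul(-36, Rational(-1, 6)), Mul(8, Rational(1, 22))) = Add(6, Rational(4, 11)) = Rational(70, 11)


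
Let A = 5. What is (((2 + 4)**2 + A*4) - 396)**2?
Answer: 115600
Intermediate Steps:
(((2 + 4)**2 + A*4) - 396)**2 = (((2 + 4)**2 + 5*4) - 396)**2 = ((6**2 + 20) - 396)**2 = ((36 + 20) - 396)**2 = (56 - 396)**2 = (-340)**2 = 115600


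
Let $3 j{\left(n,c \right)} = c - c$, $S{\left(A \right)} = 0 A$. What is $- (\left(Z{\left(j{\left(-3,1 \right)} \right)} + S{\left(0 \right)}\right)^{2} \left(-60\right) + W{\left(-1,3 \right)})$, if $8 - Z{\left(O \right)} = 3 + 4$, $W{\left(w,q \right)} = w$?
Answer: $61$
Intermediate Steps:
$S{\left(A \right)} = 0$
$j{\left(n,c \right)} = 0$ ($j{\left(n,c \right)} = \frac{c - c}{3} = \frac{1}{3} \cdot 0 = 0$)
$Z{\left(O \right)} = 1$ ($Z{\left(O \right)} = 8 - \left(3 + 4\right) = 8 - 7 = 1$)
$- (\left(Z{\left(j{\left(-3,1 \right)} \right)} + S{\left(0 \right)}\right)^{2} \left(-60\right) + W{\left(-1,3 \right)}) = - (\left(1 + 0\right)^{2} \left(-60\right) - 1) = - (1^{2} \left(-60\right) - 1) = - (1 \left(-60\right) - 1) = - (-60 - 1) = \left(-1\right) \left(-61\right) = 61$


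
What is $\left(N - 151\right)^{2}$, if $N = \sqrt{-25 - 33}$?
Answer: $\left(151 - i \sqrt{58}\right)^{2} \approx 22743.0 - 2300.0 i$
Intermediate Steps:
$N = i \sqrt{58}$ ($N = \sqrt{-58} = i \sqrt{58} \approx 7.6158 i$)
$\left(N - 151\right)^{2} = \left(i \sqrt{58} - 151\right)^{2} = \left(-151 + i \sqrt{58}\right)^{2}$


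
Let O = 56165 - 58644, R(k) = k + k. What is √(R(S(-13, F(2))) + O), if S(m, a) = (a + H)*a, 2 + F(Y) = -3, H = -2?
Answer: I*√2409 ≈ 49.082*I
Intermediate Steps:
F(Y) = -5 (F(Y) = -2 - 3 = -5)
S(m, a) = a*(-2 + a) (S(m, a) = (a - 2)*a = (-2 + a)*a = a*(-2 + a))
R(k) = 2*k
O = -2479
√(R(S(-13, F(2))) + O) = √(2*(-5*(-2 - 5)) - 2479) = √(2*(-5*(-7)) - 2479) = √(2*35 - 2479) = √(70 - 2479) = √(-2409) = I*√2409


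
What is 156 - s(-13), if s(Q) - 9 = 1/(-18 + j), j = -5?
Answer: 3382/23 ≈ 147.04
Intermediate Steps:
s(Q) = 206/23 (s(Q) = 9 + 1/(-18 - 5) = 9 + 1/(-23) = 9 - 1/23 = 206/23)
156 - s(-13) = 156 - 1*206/23 = 156 - 206/23 = 3382/23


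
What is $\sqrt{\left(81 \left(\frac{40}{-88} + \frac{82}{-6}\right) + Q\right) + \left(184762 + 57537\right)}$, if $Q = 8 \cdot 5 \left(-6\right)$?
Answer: $\frac{7 \sqrt{594913}}{11} \approx 490.83$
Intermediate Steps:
$Q = -240$ ($Q = 40 \left(-6\right) = -240$)
$\sqrt{\left(81 \left(\frac{40}{-88} + \frac{82}{-6}\right) + Q\right) + \left(184762 + 57537\right)} = \sqrt{\left(81 \left(\frac{40}{-88} + \frac{82}{-6}\right) - 240\right) + \left(184762 + 57537\right)} = \sqrt{\left(81 \left(40 \left(- \frac{1}{88}\right) + 82 \left(- \frac{1}{6}\right)\right) - 240\right) + 242299} = \sqrt{\left(81 \left(- \frac{5}{11} - \frac{41}{3}\right) - 240\right) + 242299} = \sqrt{\left(81 \left(- \frac{466}{33}\right) - 240\right) + 242299} = \sqrt{\left(- \frac{12582}{11} - 240\right) + 242299} = \sqrt{- \frac{15222}{11} + 242299} = \sqrt{\frac{2650067}{11}} = \frac{7 \sqrt{594913}}{11}$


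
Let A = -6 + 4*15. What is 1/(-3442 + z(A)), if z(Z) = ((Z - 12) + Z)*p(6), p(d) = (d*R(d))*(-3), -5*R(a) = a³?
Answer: 5/356038 ≈ 1.4043e-5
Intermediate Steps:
A = 54 (A = -6 + 60 = 54)
R(a) = -a³/5
p(d) = 3*d⁴/5 (p(d) = (d*(-d³/5))*(-3) = -d⁴/5*(-3) = 3*d⁴/5)
z(Z) = -46656/5 + 7776*Z/5 (z(Z) = ((Z - 12) + Z)*((⅗)*6⁴) = ((-12 + Z) + Z)*((⅗)*1296) = (-12 + 2*Z)*(3888/5) = -46656/5 + 7776*Z/5)
1/(-3442 + z(A)) = 1/(-3442 + (-46656/5 + (7776/5)*54)) = 1/(-3442 + (-46656/5 + 419904/5)) = 1/(-3442 + 373248/5) = 1/(356038/5) = 5/356038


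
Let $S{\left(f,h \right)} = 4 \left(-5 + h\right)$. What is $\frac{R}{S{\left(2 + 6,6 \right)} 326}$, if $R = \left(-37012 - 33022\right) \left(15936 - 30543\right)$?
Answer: $\frac{511493319}{652} \approx 7.845 \cdot 10^{5}$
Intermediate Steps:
$S{\left(f,h \right)} = -20 + 4 h$
$R = 1022986638$ ($R = \left(-70034\right) \left(-14607\right) = 1022986638$)
$\frac{R}{S{\left(2 + 6,6 \right)} 326} = \frac{1022986638}{\left(-20 + 4 \cdot 6\right) 326} = \frac{1022986638}{\left(-20 + 24\right) 326} = \frac{1022986638}{4 \cdot 326} = \frac{1022986638}{1304} = 1022986638 \cdot \frac{1}{1304} = \frac{511493319}{652}$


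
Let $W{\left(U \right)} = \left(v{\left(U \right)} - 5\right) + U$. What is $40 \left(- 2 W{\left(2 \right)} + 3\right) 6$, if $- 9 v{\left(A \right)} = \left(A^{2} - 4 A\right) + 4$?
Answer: $2160$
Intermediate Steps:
$v{\left(A \right)} = - \frac{4}{9} - \frac{A^{2}}{9} + \frac{4 A}{9}$ ($v{\left(A \right)} = - \frac{\left(A^{2} - 4 A\right) + 4}{9} = - \frac{4 + A^{2} - 4 A}{9} = - \frac{4}{9} - \frac{A^{2}}{9} + \frac{4 A}{9}$)
$W{\left(U \right)} = - \frac{49}{9} - \frac{U^{2}}{9} + \frac{13 U}{9}$ ($W{\left(U \right)} = \left(\left(- \frac{4}{9} - \frac{U^{2}}{9} + \frac{4 U}{9}\right) - 5\right) + U = \left(- \frac{49}{9} - \frac{U^{2}}{9} + \frac{4 U}{9}\right) + U = - \frac{49}{9} - \frac{U^{2}}{9} + \frac{13 U}{9}$)
$40 \left(- 2 W{\left(2 \right)} + 3\right) 6 = 40 \left(- 2 \left(- \frac{49}{9} - \frac{2^{2}}{9} + \frac{13}{9} \cdot 2\right) + 3\right) 6 = 40 \left(- 2 \left(- \frac{49}{9} - \frac{4}{9} + \frac{26}{9}\right) + 3\right) 6 = 40 \left(\left(-2\right) \left(-3\right) + 3\right) 6 = 40 \left(6 + 3\right) 6 = 40 \cdot 9 \cdot 6 = 360 \cdot 6 = 2160$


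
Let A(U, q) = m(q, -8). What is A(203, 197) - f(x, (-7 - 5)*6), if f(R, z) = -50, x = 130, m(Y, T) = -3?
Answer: 47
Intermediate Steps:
A(U, q) = -3
A(203, 197) - f(x, (-7 - 5)*6) = -3 - 1*(-50) = -3 + 50 = 47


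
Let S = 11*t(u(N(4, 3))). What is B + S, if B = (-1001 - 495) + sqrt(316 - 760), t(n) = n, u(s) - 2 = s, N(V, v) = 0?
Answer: -1474 + 2*I*sqrt(111) ≈ -1474.0 + 21.071*I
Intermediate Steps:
u(s) = 2 + s
S = 22 (S = 11*(2 + 0) = 11*2 = 22)
B = -1496 + 2*I*sqrt(111) (B = -1496 + sqrt(-444) = -1496 + 2*I*sqrt(111) ≈ -1496.0 + 21.071*I)
B + S = (-1496 + 2*I*sqrt(111)) + 22 = -1474 + 2*I*sqrt(111)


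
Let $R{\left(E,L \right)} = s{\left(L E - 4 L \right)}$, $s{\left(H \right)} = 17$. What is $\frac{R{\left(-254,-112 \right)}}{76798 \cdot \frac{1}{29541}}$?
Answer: $\frac{11679}{1786} \approx 6.5392$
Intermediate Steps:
$R{\left(E,L \right)} = 17$
$\frac{R{\left(-254,-112 \right)}}{76798 \cdot \frac{1}{29541}} = \frac{17}{76798 \cdot \frac{1}{29541}} = \frac{17}{\frac{1786}{687}} = 17 \cdot \frac{687}{1786} = \frac{11679}{1786}$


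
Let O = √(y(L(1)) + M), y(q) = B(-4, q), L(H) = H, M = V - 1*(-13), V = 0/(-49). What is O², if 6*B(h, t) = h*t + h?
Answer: 35/3 ≈ 11.667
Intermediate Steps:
V = 0 (V = 0*(-1/49) = 0)
M = 13 (M = 0 - 1*(-13) = 0 + 13 = 13)
B(h, t) = h/6 + h*t/6 (B(h, t) = (h*t + h)/6 = (h + h*t)/6 = h/6 + h*t/6)
y(q) = -⅔ - 2*q/3 (y(q) = (⅙)*(-4)*(1 + q) = -⅔ - 2*q/3)
O = √105/3 (O = √((-⅔ - ⅔*1) + 13) = √((-⅔ - ⅔) + 13) = √(-4/3 + 13) = √(35/3) = √105/3 ≈ 3.4156)
O² = (√105/3)² = 35/3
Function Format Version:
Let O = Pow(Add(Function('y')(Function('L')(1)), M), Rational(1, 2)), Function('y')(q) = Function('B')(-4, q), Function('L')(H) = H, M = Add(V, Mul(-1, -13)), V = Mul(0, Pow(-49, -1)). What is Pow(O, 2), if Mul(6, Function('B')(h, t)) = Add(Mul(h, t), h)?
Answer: Rational(35, 3) ≈ 11.667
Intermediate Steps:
V = 0 (V = Mul(0, Rational(-1, 49)) = 0)
M = 13 (M = Add(0, Mul(-1, -13)) = Add(0, 13) = 13)
Function('B')(h, t) = Add(Mul(Rational(1, 6), h), Mul(Rational(1, 6), h, t)) (Function('B')(h, t) = Mul(Rational(1, 6), Add(Mul(h, t), h)) = Mul(Rational(1, 6), Add(h, Mul(h, t))) = Add(Mul(Rational(1, 6), h), Mul(Rational(1, 6), h, t)))
Function('y')(q) = Add(Rational(-2, 3), Mul(Rational(-2, 3), q)) (Function('y')(q) = Mul(Rational(1, 6), -4, Add(1, q)) = Add(Rational(-2, 3), Mul(Rational(-2, 3), q)))
O = Mul(Rational(1, 3), Pow(105, Rational(1, 2))) (O = Pow(Add(Add(Rational(-2, 3), Mul(Rational(-2, 3), 1)), 13), Rational(1, 2)) = Pow(Add(Add(Rational(-2, 3), Rational(-2, 3)), 13), Rational(1, 2)) = Pow(Add(Rational(-4, 3), 13), Rational(1, 2)) = Pow(Rational(35, 3), Rational(1, 2)) = Mul(Rational(1, 3), Pow(105, Rational(1, 2))) ≈ 3.4156)
Pow(O, 2) = Pow(Mul(Rational(1, 3), Pow(105, Rational(1, 2))), 2) = Rational(35, 3)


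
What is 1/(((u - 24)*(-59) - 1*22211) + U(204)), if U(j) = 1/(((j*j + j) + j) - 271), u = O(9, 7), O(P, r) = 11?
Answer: -41753/895351331 ≈ -4.6633e-5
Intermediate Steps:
u = 11
U(j) = 1/(-271 + j² + 2*j) (U(j) = 1/(((j² + j) + j) - 271) = 1/(((j + j²) + j) - 271) = 1/((j² + 2*j) - 271) = 1/(-271 + j² + 2*j))
1/(((u - 24)*(-59) - 1*22211) + U(204)) = 1/(((11 - 24)*(-59) - 1*22211) + 1/(-271 + 204² + 2*204)) = 1/((-13*(-59) - 22211) + 1/(-271 + 41616 + 408)) = 1/((767 - 22211) + 1/41753) = 1/(-21444 + 1/41753) = 1/(-895351331/41753) = -41753/895351331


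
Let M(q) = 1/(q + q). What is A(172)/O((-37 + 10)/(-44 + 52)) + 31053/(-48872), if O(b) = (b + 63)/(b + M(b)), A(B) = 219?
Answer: -2848296745/209807496 ≈ -13.576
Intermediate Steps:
M(q) = 1/(2*q)
O(b) = (63 + b)/(b + 1/(2*b)) (O(b) = (b + 63)/(b + 1/(2*b)) = (63 + b)/(b + 1/(2*b)))
A(172)/O((-37 + 10)/(-44 + 52)) + 31053/(-48872) = 219/((2*((-37 + 10)/(-44 + 52))*(63 + (-37 + 10)/(-44 + 52))/(1 + 2*((-37 + 10)/(-44 + 52))²))) + 31053/(-48872) = 219/((2*(-27/8)*(63 - 27/8)/(1 + 2*(-27/8)²))) + 31053*(-1/48872) = 219/((2*(-27*⅛)*(63 - 27*⅛)/(1 + 2*(-27*⅛)²))) - 31053/48872 = 219/((2*(-27/8)*(63 - 27/8)/(1 + 2*(-27/8)²))) - 31053/48872 = 219/((2*(-27/8)*(477/8)/(1 + 2*(729/64)))) - 31053/48872 = 219/((2*(-27/8)*(477/8)/(1 + 729/32))) - 31053/48872 = 219/((2*(-27/8)*(477/8)/(761/32))) - 31053/48872 = 219/((2*(-27/8)*(32/761)*(477/8))) - 31053/48872 = 219/(-12879/761) - 31053/48872 = 219*(-761/12879) - 31053/48872 = -55553/4293 - 31053/48872 = -2848296745/209807496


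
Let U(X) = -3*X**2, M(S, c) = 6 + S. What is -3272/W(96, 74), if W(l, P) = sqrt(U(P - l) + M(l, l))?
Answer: 1636*I*sqrt(6)/45 ≈ 89.053*I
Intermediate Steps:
W(l, P) = sqrt(6 + l - 3*(P - l)**2) (W(l, P) = sqrt(-3*(P - l)**2 + (6 + l)) = sqrt(6 + l - 3*(P - l)**2))
-3272/W(96, 74) = -3272/sqrt(6 + 96 - 3*(74 - 1*96)**2) = -3272/sqrt(6 + 96 - 3*(74 - 96)**2) = -3272/sqrt(6 + 96 - 3*(-22)**2) = -3272/sqrt(6 + 96 - 3*484) = -3272/sqrt(6 + 96 - 1452) = -3272*(-I*sqrt(6)/90) = -(-1636)*I*sqrt(6)/45 = 1636*I*sqrt(6)/45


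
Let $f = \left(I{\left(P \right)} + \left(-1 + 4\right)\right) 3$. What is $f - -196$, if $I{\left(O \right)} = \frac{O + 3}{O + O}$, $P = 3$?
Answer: $208$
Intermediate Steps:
$I{\left(O \right)} = \frac{3 + O}{2 O}$
$f = 12$ ($f = \left(\frac{3 + 3}{2 \cdot 3} + \left(-1 + 4\right)\right) 3 = \left(\frac{1}{2} \cdot \frac{1}{3} \cdot 6 + 3\right) 3 = \left(1 + 3\right) 3 = 4 \cdot 3 = 12$)
$f - -196 = 12 - -196 = 12 + 196 = 208$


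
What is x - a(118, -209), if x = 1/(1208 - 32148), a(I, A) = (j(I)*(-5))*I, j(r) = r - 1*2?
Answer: 2117533599/30940 ≈ 68440.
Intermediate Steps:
j(r) = -2 + r (j(r) = r - 2 = -2 + r)
a(I, A) = I*(10 - 5*I) (a(I, A) = ((-2 + I)*(-5))*I = (10 - 5*I)*I = I*(10 - 5*I))
x = -1/30940 (x = 1/(-30940) = -1/30940 ≈ -3.2321e-5)
x - a(118, -209) = -1/30940 - 5*118*(2 - 1*118) = -1/30940 - 5*118*(2 - 118) = -1/30940 - 5*118*(-116) = -1/30940 - 1*(-68440) = -1/30940 + 68440 = 2117533599/30940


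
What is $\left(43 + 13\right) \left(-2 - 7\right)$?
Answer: $-504$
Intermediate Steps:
$\left(43 + 13\right) \left(-2 - 7\right) = 56 \left(-2 - 7\right) = 56 \left(-9\right) = -504$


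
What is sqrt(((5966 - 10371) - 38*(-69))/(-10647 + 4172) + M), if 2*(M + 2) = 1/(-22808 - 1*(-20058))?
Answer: I*sqrt(34999950755)/142450 ≈ 1.3133*I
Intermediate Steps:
M = -11001/5500 (M = -2 + 1/(2*(-22808 - 1*(-20058))) = -2 + 1/(2*(-22808 + 20058)) = -2 + (1/2)/(-2750) = -2 + (1/2)*(-1/2750) = -2 - 1/5500 = -11001/5500 ≈ -2.0002)
sqrt(((5966 - 10371) - 38*(-69))/(-10647 + 4172) + M) = sqrt(((5966 - 10371) - 38*(-69))/(-10647 + 4172) - 11001/5500) = sqrt((-4405 + 2622)/(-6475) - 11001/5500) = sqrt(-1783*(-1/6475) - 11001/5500) = sqrt(1783/6475 - 11001/5500) = sqrt(-2456999/1424500) = I*sqrt(34999950755)/142450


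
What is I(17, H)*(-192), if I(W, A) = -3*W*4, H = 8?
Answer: 39168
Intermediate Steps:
I(W, A) = -12*W
I(17, H)*(-192) = -12*17*(-192) = -204*(-192) = 39168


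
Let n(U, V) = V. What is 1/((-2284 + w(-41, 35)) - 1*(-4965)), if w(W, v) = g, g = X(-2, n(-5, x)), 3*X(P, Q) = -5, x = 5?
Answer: 3/8038 ≈ 0.00037323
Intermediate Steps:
X(P, Q) = -5/3 (X(P, Q) = (1/3)*(-5) = -5/3)
g = -5/3 ≈ -1.6667
w(W, v) = -5/3
1/((-2284 + w(-41, 35)) - 1*(-4965)) = 1/((-2284 - 5/3) - 1*(-4965)) = 1/(-6857/3 + 4965) = 1/(8038/3) = 3/8038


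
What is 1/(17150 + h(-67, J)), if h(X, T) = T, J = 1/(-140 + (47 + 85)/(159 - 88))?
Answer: 9808/168207129 ≈ 5.8309e-5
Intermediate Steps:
J = -71/9808 (J = 1/(-140 + 132/71) = 1/(-9808/71) = -71/9808 ≈ -0.0072390)
1/(17150 + h(-67, J)) = 1/(17150 - 71/9808) = 1/(168207129/9808) = 9808/168207129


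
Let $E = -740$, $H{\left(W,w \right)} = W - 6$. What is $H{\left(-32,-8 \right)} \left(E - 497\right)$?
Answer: $47006$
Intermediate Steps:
$H{\left(W,w \right)} = -6 + W$ ($H{\left(W,w \right)} = W - 6 = -6 + W$)
$H{\left(-32,-8 \right)} \left(E - 497\right) = \left(-6 - 32\right) \left(-740 - 497\right) = \left(-38\right) \left(-1237\right) = 47006$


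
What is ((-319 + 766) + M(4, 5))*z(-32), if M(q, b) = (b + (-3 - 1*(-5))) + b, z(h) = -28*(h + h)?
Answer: 822528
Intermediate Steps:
z(h) = -56*h
M(q, b) = 2 + 2*b (M(q, b) = (b + (-3 + 5)) + b = (b + 2) + b = (2 + b) + b = 2 + 2*b)
((-319 + 766) + M(4, 5))*z(-32) = ((-319 + 766) + (2 + 2*5))*(-56*(-32)) = (447 + (2 + 10))*1792 = (447 + 12)*1792 = 459*1792 = 822528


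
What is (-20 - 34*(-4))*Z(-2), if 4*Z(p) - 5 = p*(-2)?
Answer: 261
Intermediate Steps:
Z(p) = 5/4 - p/2 (Z(p) = 5/4 + (p*(-2))/4 = 5/4 + (-2*p)/4 = 5/4 - p/2)
(-20 - 34*(-4))*Z(-2) = (-20 - 34*(-4))*(5/4 - 1/2*(-2)) = (-20 + 136)*(5/4 + 1) = 116*(9/4) = 261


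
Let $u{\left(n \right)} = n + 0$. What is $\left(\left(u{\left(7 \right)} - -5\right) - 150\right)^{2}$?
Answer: $19044$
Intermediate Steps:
$u{\left(n \right)} = n$
$\left(\left(u{\left(7 \right)} - -5\right) - 150\right)^{2} = \left(\left(7 - -5\right) - 150\right)^{2} = \left(\left(7 + 5\right) - 150\right)^{2} = \left(12 - 150\right)^{2} = \left(-138\right)^{2} = 19044$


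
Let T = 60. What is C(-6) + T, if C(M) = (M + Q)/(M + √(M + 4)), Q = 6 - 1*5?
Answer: 1155/19 + 5*I*√2/38 ≈ 60.789 + 0.18608*I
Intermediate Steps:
Q = 1 (Q = 6 - 5 = 1)
C(M) = (1 + M)/(M + √(4 + M)) (C(M) = (M + 1)/(M + √(M + 4)) = (1 + M)/(M + √(4 + M)))
C(-6) + T = (1 - 6)/(-6 + √(4 - 6)) + 60 = -5/(-6 + √(-2)) + 60 = -5/(-6 + I*√2) + 60 = 60 - 5/(-6 + I*√2)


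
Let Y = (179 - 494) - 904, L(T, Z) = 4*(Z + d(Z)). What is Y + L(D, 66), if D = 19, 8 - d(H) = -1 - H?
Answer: -655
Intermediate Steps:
d(H) = 9 + H (d(H) = 8 - (-1 - H) = 8 + (1 + H) = 9 + H)
L(T, Z) = 36 + 8*Z (L(T, Z) = 4*(Z + (9 + Z)) = 4*(9 + 2*Z) = 36 + 8*Z)
Y = -1219 (Y = -315 - 904 = -1219)
Y + L(D, 66) = -1219 + (36 + 8*66) = -1219 + (36 + 528) = -1219 + 564 = -655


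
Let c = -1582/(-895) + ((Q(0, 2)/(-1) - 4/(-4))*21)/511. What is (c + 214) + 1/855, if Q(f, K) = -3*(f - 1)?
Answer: 2409711893/11172285 ≈ 215.69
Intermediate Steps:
Q(f, K) = 3 - 3*f (Q(f, K) = -3*(-1 + f) = 3 - 3*f)
c = 110116/65335 (c = -1582/(-895) + (((3 - 3*0)/(-1) - 4/(-4))*21)/511 = -1582*(-1/895) + (((3 + 0)*(-1) - 4*(-1/4))*21)*(1/511) = 1582/895 + ((3*(-1) + 1)*21)*(1/511) = 1582/895 + ((-3 + 1)*21)*(1/511) = 1582/895 - 2*21*(1/511) = 1582/895 - 42*1/511 = 1582/895 - 6/73 = 110116/65335 ≈ 1.6854)
(c + 214) + 1/855 = (110116/65335 + 214) + 1/855 = 14091806/65335 + 1/855 = 2409711893/11172285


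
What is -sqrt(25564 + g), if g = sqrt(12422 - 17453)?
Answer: -sqrt(25564 + 3*I*sqrt(559)) ≈ -159.89 - 0.22181*I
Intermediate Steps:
g = 3*I*sqrt(559) (g = sqrt(-5031) = 3*I*sqrt(559) ≈ 70.93*I)
-sqrt(25564 + g) = -sqrt(25564 + 3*I*sqrt(559))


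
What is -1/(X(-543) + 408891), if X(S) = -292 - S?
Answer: -1/409142 ≈ -2.4441e-6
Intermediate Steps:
-1/(X(-543) + 408891) = -1/((-292 - 1*(-543)) + 408891) = -1/((-292 + 543) + 408891) = -1/(251 + 408891) = -1/409142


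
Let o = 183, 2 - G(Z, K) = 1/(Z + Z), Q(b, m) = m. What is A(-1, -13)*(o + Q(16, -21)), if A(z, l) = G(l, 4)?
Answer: 4293/13 ≈ 330.23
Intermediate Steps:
G(Z, K) = 2 - 1/(2*Z) (G(Z, K) = 2 - 1/(Z + Z) = 2 - 1/(2*Z))
A(z, l) = 2 - 1/(2*l)
A(-1, -13)*(o + Q(16, -21)) = (2 - ½/(-13))*(183 - 21) = (2 - ½*(-1/13))*162 = (2 + 1/26)*162 = (53/26)*162 = 4293/13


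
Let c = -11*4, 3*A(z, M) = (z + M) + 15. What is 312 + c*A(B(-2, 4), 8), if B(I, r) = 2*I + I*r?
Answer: 452/3 ≈ 150.67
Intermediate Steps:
A(z, M) = 5 + M/3 + z/3 (A(z, M) = ((z + M) + 15)/3 = ((M + z) + 15)/3 = (15 + M + z)/3 = 5 + M/3 + z/3)
c = -44
312 + c*A(B(-2, 4), 8) = 312 - 44*(5 + (⅓)*8 + (-2*(2 + 4))/3) = 312 - 44*(5 + 8/3 + (-2*6)/3) = 312 - 44*(5 + 8/3 + (⅓)*(-12)) = 312 - 44*(5 + 8/3 - 4) = 312 - 44*11/3 = 312 - 484/3 = 452/3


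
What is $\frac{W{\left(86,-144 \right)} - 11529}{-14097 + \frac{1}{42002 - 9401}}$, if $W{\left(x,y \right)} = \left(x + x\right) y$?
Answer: $\frac{1183318497}{459576296} \approx 2.5748$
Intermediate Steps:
$W{\left(x,y \right)} = 2 x y$
$\frac{W{\left(86,-144 \right)} - 11529}{-14097 + \frac{1}{42002 - 9401}} = \frac{2 \cdot 86 \left(-144\right) - 11529}{-14097 + \frac{1}{42002 - 9401}} = \frac{-24768 - 11529}{-14097 + \frac{1}{32601}} = - \frac{36297}{-14097 + \frac{1}{32601}} = - \frac{36297}{- \frac{459576296}{32601}} = \left(-36297\right) \left(- \frac{32601}{459576296}\right) = \frac{1183318497}{459576296}$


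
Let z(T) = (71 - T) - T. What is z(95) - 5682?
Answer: -5801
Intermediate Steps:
z(T) = 71 - 2*T
z(95) - 5682 = (71 - 2*95) - 5682 = (71 - 190) - 5682 = -119 - 5682 = -5801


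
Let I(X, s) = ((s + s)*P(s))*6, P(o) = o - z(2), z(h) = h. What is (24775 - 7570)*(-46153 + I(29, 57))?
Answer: -146810265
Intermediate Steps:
P(o) = -2 + o (P(o) = o - 1*2 = o - 2 = -2 + o)
I(X, s) = 12*s*(-2 + s) (I(X, s) = ((s + s)*(-2 + s))*6 = ((2*s)*(-2 + s))*6 = (2*s*(-2 + s))*6 = 12*s*(-2 + s))
(24775 - 7570)*(-46153 + I(29, 57)) = (24775 - 7570)*(-46153 + 12*57*(-2 + 57)) = 17205*(-46153 + 12*57*55) = 17205*(-46153 + 37620) = 17205*(-8533) = -146810265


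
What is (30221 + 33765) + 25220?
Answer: 89206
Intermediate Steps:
(30221 + 33765) + 25220 = 63986 + 25220 = 89206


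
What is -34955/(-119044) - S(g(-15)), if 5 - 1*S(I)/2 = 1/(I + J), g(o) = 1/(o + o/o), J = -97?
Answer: -1573637347/161780796 ≈ -9.7270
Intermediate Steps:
g(o) = 1/(1 + o) (g(o) = 1/(o + 1) = 1/(1 + o))
S(I) = 10 - 2/(-97 + I) (S(I) = 10 - 2/(I - 97) = 10 - 2/(-97 + I))
-34955/(-119044) - S(g(-15)) = -34955/(-119044) - 2*(-486 + 5/(1 - 15))/(-97 + 1/(1 - 15)) = -34955*(-1/119044) - 2*(-486 + 5/(-14))/(-97 + 1/(-14)) = 34955/119044 - 2*(-486 + 5*(-1/14))/(-97 - 1/14) = 34955/119044 - 2*(-486 - 5/14)/(-1359/14) = 34955/119044 - 2*(-14)*(-6809)/(1359*14) = 34955/119044 - 1*13618/1359 = 34955/119044 - 13618/1359 = -1573637347/161780796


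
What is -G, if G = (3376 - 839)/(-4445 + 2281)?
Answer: 2537/2164 ≈ 1.1724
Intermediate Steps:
G = -2537/2164 (G = 2537/(-2164) = 2537*(-1/2164) = -2537/2164 ≈ -1.1724)
-G = -1*(-2537/2164) = 2537/2164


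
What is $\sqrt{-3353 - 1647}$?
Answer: $50 i \sqrt{2} \approx 70.711 i$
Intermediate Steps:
$\sqrt{-3353 - 1647} = \sqrt{-5000} = 50 i \sqrt{2}$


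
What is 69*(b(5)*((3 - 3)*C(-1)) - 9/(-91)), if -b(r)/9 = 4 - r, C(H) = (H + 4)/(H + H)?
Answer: 621/91 ≈ 6.8242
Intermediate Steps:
C(H) = (4 + H)/(2*H) (C(H) = (4 + H)/((2*H)) = (4 + H)*(1/(2*H)) = (4 + H)/(2*H))
b(r) = -36 + 9*r (b(r) = -9*(4 - r) = -36 + 9*r)
69*(b(5)*((3 - 3)*C(-1)) - 9/(-91)) = 69*((-36 + 9*5)*((3 - 3)*((½)*(4 - 1)/(-1))) - 9/(-91)) = 69*((-36 + 45)*(0*((½)*(-1)*3)) - 9*(-1/91)) = 69*(9*(0*(-3/2)) + 9/91) = 69*(9*0 + 9/91) = 69*(0 + 9/91) = 69*(9/91) = 621/91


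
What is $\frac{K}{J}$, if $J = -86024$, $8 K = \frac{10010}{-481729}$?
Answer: $\frac{5005}{165761021984} \approx 3.0194 \cdot 10^{-8}$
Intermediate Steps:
$K = - \frac{5005}{1926916}$ ($K = \frac{10010 \frac{1}{-481729}}{8} = \frac{10010 \left(- \frac{1}{481729}\right)}{8} = \frac{1}{8} \left(- \frac{10010}{481729}\right) = - \frac{5005}{1926916} \approx -0.0025974$)
$\frac{K}{J} = - \frac{5005}{1926916 \left(-86024\right)} = \left(- \frac{5005}{1926916}\right) \left(- \frac{1}{86024}\right) = \frac{5005}{165761021984}$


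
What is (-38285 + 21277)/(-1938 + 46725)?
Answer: -17008/44787 ≈ -0.37975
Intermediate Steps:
(-38285 + 21277)/(-1938 + 46725) = -17008/44787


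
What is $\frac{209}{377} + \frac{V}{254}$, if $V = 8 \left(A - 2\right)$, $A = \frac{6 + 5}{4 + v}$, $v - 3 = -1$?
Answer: $\frac{78875}{143637} \approx 0.54913$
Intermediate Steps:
$v = 2$ ($v = 3 - 1 = 2$)
$A = \frac{11}{6}$ ($A = \frac{6 + 5}{4 + 2} = \frac{11}{6} \approx 1.8333$)
$V = - \frac{4}{3}$ ($V = 8 \left(\frac{11}{6} - 2\right) = 8 \left(- \frac{1}{6}\right) = - \frac{4}{3} \approx -1.3333$)
$\frac{209}{377} + \frac{V}{254} = \frac{209}{377} - \frac{4}{3 \cdot 254} = 209 \cdot \frac{1}{377} - \frac{2}{381} = \frac{209}{377} - \frac{2}{381} = \frac{78875}{143637}$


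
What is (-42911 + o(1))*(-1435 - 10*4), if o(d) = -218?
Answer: 63615275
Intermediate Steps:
(-42911 + o(1))*(-1435 - 10*4) = (-42911 - 218)*(-1435 - 10*4) = -43129*(-1435 - 40) = -43129*(-1475) = 63615275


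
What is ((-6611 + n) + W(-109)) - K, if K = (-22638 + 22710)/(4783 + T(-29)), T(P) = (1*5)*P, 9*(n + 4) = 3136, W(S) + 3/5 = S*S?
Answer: 195277039/34785 ≈ 5613.8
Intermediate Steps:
W(S) = -3/5 + S**2 (W(S) = -3/5 + S*S = -3/5 + S**2)
n = 3100/9 (n = -4 + (1/9)*3136 = -4 + 3136/9 = 3100/9 ≈ 344.44)
T(P) = 5*P
K = 12/773 (K = (-22638 + 22710)/(4783 + 5*(-29)) = 72/(4783 - 145) = 72/4638 = 72*(1/4638) = 12/773 ≈ 0.015524)
((-6611 + n) + W(-109)) - K = ((-6611 + 3100/9) + (-3/5 + (-109)**2)) - 1*12/773 = (-56399/9 + (-3/5 + 11881)) - 12/773 = (-56399/9 + 59402/5) - 12/773 = 252623/45 - 12/773 = 195277039/34785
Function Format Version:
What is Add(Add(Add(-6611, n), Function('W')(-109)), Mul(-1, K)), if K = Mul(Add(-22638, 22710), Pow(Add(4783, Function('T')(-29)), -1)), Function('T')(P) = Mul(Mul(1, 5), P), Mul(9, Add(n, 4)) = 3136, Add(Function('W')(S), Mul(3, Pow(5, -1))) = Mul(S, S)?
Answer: Rational(195277039, 34785) ≈ 5613.8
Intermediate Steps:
Function('W')(S) = Add(Rational(-3, 5), Pow(S, 2)) (Function('W')(S) = Add(Rational(-3, 5), Mul(S, S)) = Add(Rational(-3, 5), Pow(S, 2)))
n = Rational(3100, 9) (n = Add(-4, Mul(Rational(1, 9), 3136)) = Add(-4, Rational(3136, 9)) = Rational(3100, 9) ≈ 344.44)
Function('T')(P) = Mul(5, P)
K = Rational(12, 773) (K = Mul(Add(-22638, 22710), Pow(Add(4783, Mul(5, -29)), -1)) = Mul(72, Pow(Add(4783, -145), -1)) = Mul(72, Pow(4638, -1)) = Mul(72, Rational(1, 4638)) = Rational(12, 773) ≈ 0.015524)
Add(Add(Add(-6611, n), Function('W')(-109)), Mul(-1, K)) = Add(Add(Add(-6611, Rational(3100, 9)), Add(Rational(-3, 5), Pow(-109, 2))), Mul(-1, Rational(12, 773))) = Add(Add(Rational(-56399, 9), Add(Rational(-3, 5), 11881)), Rational(-12, 773)) = Add(Add(Rational(-56399, 9), Rational(59402, 5)), Rational(-12, 773)) = Add(Rational(252623, 45), Rational(-12, 773)) = Rational(195277039, 34785)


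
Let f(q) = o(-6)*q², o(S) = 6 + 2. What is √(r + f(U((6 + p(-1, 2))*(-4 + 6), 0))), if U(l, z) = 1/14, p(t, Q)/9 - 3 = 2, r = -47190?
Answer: 2*I*√578077/7 ≈ 217.23*I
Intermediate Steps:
p(t, Q) = 45 (p(t, Q) = 27 + 9*2 = 27 + 18 = 45)
o(S) = 8
U(l, z) = 1/14
f(q) = 8*q²
√(r + f(U((6 + p(-1, 2))*(-4 + 6), 0))) = √(-47190 + 8*(1/14)²) = √(-47190 + 8*(1/196)) = √(-47190 + 2/49) = √(-2312308/49) = 2*I*√578077/7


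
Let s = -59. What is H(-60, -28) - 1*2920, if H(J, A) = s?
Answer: -2979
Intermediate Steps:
H(J, A) = -59
H(-60, -28) - 1*2920 = -59 - 1*2920 = -59 - 2920 = -2979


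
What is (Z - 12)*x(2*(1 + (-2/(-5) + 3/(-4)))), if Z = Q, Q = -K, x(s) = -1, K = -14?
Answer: -2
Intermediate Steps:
Q = 14 (Q = -1*(-14) = 14)
Z = 14
(Z - 12)*x(2*(1 + (-2/(-5) + 3/(-4)))) = (14 - 12)*(-1) = 2*(-1) = -2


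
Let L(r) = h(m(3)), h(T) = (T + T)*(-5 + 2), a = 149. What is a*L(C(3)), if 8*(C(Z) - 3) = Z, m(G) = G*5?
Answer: -13410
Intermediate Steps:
m(G) = 5*G
C(Z) = 3 + Z/8
h(T) = -6*T (h(T) = (2*T)*(-3) = -6*T)
L(r) = -90 (L(r) = -30*3 = -6*15 = -90)
a*L(C(3)) = 149*(-90) = -13410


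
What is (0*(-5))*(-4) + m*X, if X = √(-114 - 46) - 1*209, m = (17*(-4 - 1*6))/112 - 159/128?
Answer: 516857/896 - 2473*I*√10/224 ≈ 576.85 - 34.912*I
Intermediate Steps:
m = -2473/896 (m = (17*(-4 - 6))*(1/112) - 159*1/128 = (17*(-10))*(1/112) - 159/128 = -170*1/112 - 159/128 = -85/56 - 159/128 = -2473/896 ≈ -2.7600)
X = -209 + 4*I*√10 (X = √(-160) - 209 = 4*I*√10 - 209 = -209 + 4*I*√10 ≈ -209.0 + 12.649*I)
(0*(-5))*(-4) + m*X = (0*(-5))*(-4) - 2473*(-209 + 4*I*√10)/896 = 0*(-4) + (516857/896 - 2473*I*√10/224) = 0 + (516857/896 - 2473*I*√10/224) = 516857/896 - 2473*I*√10/224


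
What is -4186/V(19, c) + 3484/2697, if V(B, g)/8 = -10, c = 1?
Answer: 5784181/107880 ≈ 53.617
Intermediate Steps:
V(B, g) = -80 (V(B, g) = 8*(-10) = -80)
-4186/V(19, c) + 3484/2697 = -4186/(-80) + 3484/2697 = -4186*(-1/80) + 3484*(1/2697) = 2093/40 + 3484/2697 = 5784181/107880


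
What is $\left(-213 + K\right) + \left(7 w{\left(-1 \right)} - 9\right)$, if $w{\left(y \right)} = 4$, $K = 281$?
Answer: $87$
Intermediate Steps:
$\left(-213 + K\right) + \left(7 w{\left(-1 \right)} - 9\right) = \left(-213 + 281\right) + \left(7 \cdot 4 - 9\right) = 68 + \left(28 - 9\right) = 68 + 19 = 87$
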